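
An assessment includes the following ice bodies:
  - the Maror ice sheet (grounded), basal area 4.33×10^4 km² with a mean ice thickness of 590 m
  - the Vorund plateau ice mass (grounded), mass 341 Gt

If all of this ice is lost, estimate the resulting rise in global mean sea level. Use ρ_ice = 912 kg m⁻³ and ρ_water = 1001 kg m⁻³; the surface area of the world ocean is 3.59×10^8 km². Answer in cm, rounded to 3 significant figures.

≈ 6.58 cm

Maror: ice volume = 4.33×10^4 km² × 590 m = 2.555×10^4 km³; 2.555×10^4 × (912/1001) = 2.328×10^4 km³ of water.
Vorund: 341 Gt = 3.410×10^14 kg; dividing by ρ_w = 1001 kg m⁻³ gives 3.407×10^11 m³ of water.
Total added water ≈ 2.362×10^13 m³ over 3.59×10^14 m² → Δh = 0.0658 m = 6.58 cm.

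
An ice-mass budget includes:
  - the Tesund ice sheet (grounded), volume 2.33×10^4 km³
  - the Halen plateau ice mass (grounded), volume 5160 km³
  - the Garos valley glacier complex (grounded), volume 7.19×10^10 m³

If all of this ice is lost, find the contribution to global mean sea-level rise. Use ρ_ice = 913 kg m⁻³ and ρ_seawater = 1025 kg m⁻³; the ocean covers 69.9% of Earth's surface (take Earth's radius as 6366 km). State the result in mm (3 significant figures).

≈ 71.4 mm

Tesund: 2.33×10^4 km³ × (913/1025) = 2.075×10^4 km³ of water.
Halen: 5160 km³ × (913/1025) = 4596 km³ of water.
Garos: 7.19×10^10 m³ × (913/1025) = 6.404×10^10 m³ of water.
Total added water ≈ 2.541×10^13 m³ over 3.56×10^14 m² → Δh = 0.0714 m = 71.4 mm.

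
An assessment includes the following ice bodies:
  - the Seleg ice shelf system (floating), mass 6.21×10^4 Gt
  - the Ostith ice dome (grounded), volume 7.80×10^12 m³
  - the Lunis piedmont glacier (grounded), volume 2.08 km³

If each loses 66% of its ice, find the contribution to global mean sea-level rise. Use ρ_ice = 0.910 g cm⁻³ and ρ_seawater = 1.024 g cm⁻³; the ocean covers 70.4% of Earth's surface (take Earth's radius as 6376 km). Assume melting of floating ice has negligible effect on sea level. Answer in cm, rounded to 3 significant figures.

The Seleg ice shelf system is floating and already displaces its own weight of water, so its melt adds essentially nothing to sea level.
Ostith: 0.66 × 7.80×10^12 m³ × (910/1024) = 4.575×10^12 m³ of water.
Lunis: 0.66 × 2.08 km³ × (910/1024) = 1.220 km³ of water.
Total added water ≈ 4.576×10^12 m³ over 3.60×10^14 m² → Δh = 0.0127 m = 1.27 cm.

≈ 1.27 cm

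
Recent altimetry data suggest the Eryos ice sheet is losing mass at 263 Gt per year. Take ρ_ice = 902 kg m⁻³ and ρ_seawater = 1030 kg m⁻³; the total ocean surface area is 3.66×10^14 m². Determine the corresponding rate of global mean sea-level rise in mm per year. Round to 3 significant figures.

≈ 0.698 mm/yr

ρ_w = 1030 kg m⁻³. Annual water volume added = 263 Gt / ρ_w = 2.630×10^14 kg / 1030 kg m⁻³ = 2.553×10^11 m³.
Δh per year = 2.553×10^11 / 3.66×10^14 = 6.98×10^-4 m = 0.698 mm.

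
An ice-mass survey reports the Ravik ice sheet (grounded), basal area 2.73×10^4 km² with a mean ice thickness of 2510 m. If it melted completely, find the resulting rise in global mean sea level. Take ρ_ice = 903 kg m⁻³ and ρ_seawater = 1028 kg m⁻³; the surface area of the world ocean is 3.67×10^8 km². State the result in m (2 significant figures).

≈ 0.16 m

Ravik: ice volume = 2.73×10^4 km² × 2510 m = 6.852×10^4 km³; 6.852×10^4 × (903/1028) = 6.019×10^4 km³ of water.
Spread over 3.67×10^14 m² of ocean, Δh = 6.019×10^13 / 3.67×10^14 = 0.164 m.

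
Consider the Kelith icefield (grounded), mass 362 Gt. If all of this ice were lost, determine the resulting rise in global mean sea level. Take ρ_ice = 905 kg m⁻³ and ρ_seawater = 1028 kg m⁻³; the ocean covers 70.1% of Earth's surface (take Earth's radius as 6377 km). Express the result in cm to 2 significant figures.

Kelith: 362 Gt = 3.620×10^14 kg; dividing by ρ_w = 1028 kg m⁻³ gives 3.521×10^11 m³ of water.
Spread over 3.58×10^14 m² of ocean, Δh = 3.521×10^11 / 3.58×10^14 = 9.83×10^-4 m = 0.098 cm.

≈ 0.098 cm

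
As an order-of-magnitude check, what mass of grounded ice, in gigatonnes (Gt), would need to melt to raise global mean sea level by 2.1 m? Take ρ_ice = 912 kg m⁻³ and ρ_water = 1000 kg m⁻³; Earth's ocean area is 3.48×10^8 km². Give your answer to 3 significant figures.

≈ 7.31×10^5 Gt

Required water volume = Δh × A = 2.1 m × 3.48×10^14 m² = 7.308×10^14 m³.
ρ_w = 1000 kg m⁻³, so the mass of water = 7.308×10^14 m³ × 1000 kg m⁻³ = 7.308×10^17 kg = 7.31×10^5 Gt (and the same mass of ice, by conservation).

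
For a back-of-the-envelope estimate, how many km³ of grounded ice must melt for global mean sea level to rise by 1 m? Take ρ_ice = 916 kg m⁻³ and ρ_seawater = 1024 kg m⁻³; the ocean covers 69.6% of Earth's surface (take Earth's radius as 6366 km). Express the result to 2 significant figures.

≈ 4.0×10^5 km³

Required water volume = Δh × A = 1 m × 3.54×10^14 m² = 3.544×10^14 m³ = 3.544×10^5 km³.
Ice volume = water volume × ρ_w/ρ_ice = 3.544×10^5 × 1024/916 = 4.0×10^5 km³.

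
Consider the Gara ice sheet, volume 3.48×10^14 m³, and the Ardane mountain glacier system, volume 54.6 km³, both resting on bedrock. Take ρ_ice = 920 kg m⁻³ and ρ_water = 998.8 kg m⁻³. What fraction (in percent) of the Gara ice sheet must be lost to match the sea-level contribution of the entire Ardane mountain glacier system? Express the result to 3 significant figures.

Equal sea-level rise means equal mass of meltwater, i.e. equal mass of ice lost.
Ice mass of Ardane: 5.023×10^13 kg; ice mass of Gara: 3.202×10^17 kg.
Fraction required = 5.023×10^13 / 3.202×10^17 = 1.57×10^-4 → 0.0157 %.

≈ 0.0157 %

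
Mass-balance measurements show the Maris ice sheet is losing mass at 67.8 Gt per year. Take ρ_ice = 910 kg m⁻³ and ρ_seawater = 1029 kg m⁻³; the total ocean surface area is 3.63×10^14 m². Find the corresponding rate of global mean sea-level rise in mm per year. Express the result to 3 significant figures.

≈ 0.182 mm/yr

ρ_w = 1029 kg m⁻³. Annual water volume added = 67.8 Gt / ρ_w = 6.780×10^13 kg / 1029 kg m⁻³ = 6.589×10^10 m³.
Δh per year = 6.589×10^10 / 3.63×10^14 = 1.82×10^-4 m = 0.182 mm.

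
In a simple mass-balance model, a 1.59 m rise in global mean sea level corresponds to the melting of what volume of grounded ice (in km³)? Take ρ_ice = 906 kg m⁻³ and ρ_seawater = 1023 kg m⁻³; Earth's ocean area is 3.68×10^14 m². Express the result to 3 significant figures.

Required water volume = Δh × A = 1.59 m × 3.68×10^14 m² = 5.851×10^14 m³ = 5.851×10^5 km³.
Ice volume = water volume × ρ_w/ρ_ice = 5.851×10^5 × 1023/906 = 6.61×10^5 km³.

≈ 6.61×10^5 km³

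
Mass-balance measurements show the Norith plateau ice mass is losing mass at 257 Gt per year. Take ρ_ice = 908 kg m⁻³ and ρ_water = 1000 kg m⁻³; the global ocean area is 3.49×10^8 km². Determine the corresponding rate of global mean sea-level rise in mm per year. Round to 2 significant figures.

ρ_w = 1000 kg m⁻³. Annual water volume added = 257 Gt / ρ_w = 2.570×10^14 kg / 1000 kg m⁻³ = 2.570×10^11 m³.
Δh per year = 2.570×10^11 / 3.49×10^14 = 7.36×10^-4 m = 0.74 mm.

≈ 0.74 mm/yr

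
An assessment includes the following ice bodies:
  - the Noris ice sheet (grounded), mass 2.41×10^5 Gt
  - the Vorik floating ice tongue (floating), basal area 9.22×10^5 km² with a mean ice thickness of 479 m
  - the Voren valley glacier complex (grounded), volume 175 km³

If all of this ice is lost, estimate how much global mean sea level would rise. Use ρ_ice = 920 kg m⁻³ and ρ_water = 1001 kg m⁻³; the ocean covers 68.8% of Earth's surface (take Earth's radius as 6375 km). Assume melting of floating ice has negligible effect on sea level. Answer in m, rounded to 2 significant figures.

≈ 0.69 m

Noris: 2.41×10^5 Gt = 2.410×10^17 kg; dividing by ρ_w = 1001 kg m⁻³ gives 2.408×10^14 m³ of water.
The Vorik floating ice tongue is floating and already displaces its own weight of water, so its melt adds essentially nothing to sea level.
Voren: 175 km³ × (920/1001) = 160.8 km³ of water.
Total added water ≈ 2.409×10^14 m³ over 3.51×10^14 m² → Δh = 0.686 m.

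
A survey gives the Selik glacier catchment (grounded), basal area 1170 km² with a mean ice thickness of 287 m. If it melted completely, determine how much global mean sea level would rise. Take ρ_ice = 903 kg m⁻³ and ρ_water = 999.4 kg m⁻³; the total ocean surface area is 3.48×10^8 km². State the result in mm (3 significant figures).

≈ 0.872 mm

Selik: ice volume = 1170 km² × 287 m = 335.8 km³; 335.8 × (903/999.4) = 303.4 km³ of water.
Spread over 3.48×10^14 m² of ocean, Δh = 3.034×10^11 / 3.48×10^14 = 8.72×10^-4 m = 0.872 mm.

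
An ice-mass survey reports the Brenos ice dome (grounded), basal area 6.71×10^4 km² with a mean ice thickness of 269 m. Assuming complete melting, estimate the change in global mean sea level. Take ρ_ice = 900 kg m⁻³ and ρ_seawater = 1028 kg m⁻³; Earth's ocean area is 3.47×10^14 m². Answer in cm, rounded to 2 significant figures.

≈ 4.6 cm

Brenos: ice volume = 6.71×10^4 km² × 269 m = 1.805×10^4 km³; 1.805×10^4 × (900/1028) = 1.580×10^4 km³ of water.
Spread over 3.47×10^14 m² of ocean, Δh = 1.580×10^13 / 3.47×10^14 = 0.0455 m = 4.6 cm.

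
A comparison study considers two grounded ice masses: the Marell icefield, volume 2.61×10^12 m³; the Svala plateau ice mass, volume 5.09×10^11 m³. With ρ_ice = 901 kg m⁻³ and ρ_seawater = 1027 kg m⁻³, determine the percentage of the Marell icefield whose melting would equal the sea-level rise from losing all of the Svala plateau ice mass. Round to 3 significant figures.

Equal sea-level rise means equal mass of meltwater, i.e. equal mass of ice lost.
Ice mass of Svala: 4.586×10^14 kg; ice mass of Marell: 2.352×10^15 kg.
Fraction required = 4.586×10^14 / 2.352×10^15 = 0.195 → 19.5 %.

≈ 19.5 %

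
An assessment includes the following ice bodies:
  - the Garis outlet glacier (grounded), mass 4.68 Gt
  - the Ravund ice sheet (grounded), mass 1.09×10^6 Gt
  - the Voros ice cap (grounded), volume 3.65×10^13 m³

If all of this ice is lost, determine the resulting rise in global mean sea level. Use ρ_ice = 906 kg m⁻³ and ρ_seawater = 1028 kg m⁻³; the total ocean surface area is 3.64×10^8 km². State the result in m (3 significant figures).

≈ 3.00 m

Garis: 4.68 Gt = 4.680×10^12 kg; dividing by ρ_w = 1028 kg m⁻³ gives 4.553×10^9 m³ of water.
Ravund: 1.09×10^6 Gt = 1.090×10^18 kg; dividing by ρ_w = 1028 kg m⁻³ gives 1.060×10^15 m³ of water.
Voros: 3.65×10^13 m³ × (906/1028) = 3.217×10^13 m³ of water.
Total added water ≈ 1.092×10^15 m³ over 3.64×10^14 m² → Δh = 3.00 m.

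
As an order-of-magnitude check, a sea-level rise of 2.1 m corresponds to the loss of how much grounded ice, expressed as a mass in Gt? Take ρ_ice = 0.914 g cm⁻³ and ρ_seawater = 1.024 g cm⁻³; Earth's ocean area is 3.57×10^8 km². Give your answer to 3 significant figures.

Required water volume = Δh × A = 2.1 m × 3.57×10^14 m² = 7.497×10^14 m³.
ρ_w = 1.024 g cm⁻³ = 1024 kg m⁻³, so the mass of water = 7.497×10^14 m³ × 1024 kg m⁻³ = 7.677×10^17 kg = 7.68×10^5 Gt (and the same mass of ice, by conservation).

≈ 7.68×10^5 Gt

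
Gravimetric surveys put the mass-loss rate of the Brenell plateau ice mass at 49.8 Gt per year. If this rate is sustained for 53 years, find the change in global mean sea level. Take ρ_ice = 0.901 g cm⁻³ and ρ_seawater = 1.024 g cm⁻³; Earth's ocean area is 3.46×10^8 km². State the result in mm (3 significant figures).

≈ 7.45 mm

Total mass lost = 49.8 Gt/yr × 53 yr = 2639 Gt = 2.639×10^15 kg.
ρ_w = 1.024 g cm⁻³ = 1024 kg m⁻³, so water volume = 2.639×10^15 / 1024 = 2.578×10^12 m³.
Δh = 2.578×10^12 / 3.46×10^14 = 7.45×10^-3 m = 7.45 mm.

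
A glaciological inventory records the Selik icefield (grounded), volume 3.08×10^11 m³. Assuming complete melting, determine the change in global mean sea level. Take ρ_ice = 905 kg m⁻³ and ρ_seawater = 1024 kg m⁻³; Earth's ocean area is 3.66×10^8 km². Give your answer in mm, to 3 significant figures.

Selik: 3.08×10^11 m³ × (905/1024) = 2.722×10^11 m³ of water.
Spread over 3.66×10^14 m² of ocean, Δh = 2.722×10^11 / 3.66×10^14 = 7.44×10^-4 m = 0.744 mm.

≈ 0.744 mm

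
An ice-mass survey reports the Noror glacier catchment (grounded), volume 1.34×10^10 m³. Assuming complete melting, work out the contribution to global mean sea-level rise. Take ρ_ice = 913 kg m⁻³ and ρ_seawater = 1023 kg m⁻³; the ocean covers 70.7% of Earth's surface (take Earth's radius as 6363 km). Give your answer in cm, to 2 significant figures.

≈ 3.3×10^-3 cm

Noror: 1.34×10^10 m³ × (913/1023) = 1.196×10^10 m³ of water.
Spread over 3.60×10^14 m² of ocean, Δh = 1.196×10^10 / 3.60×10^14 = 3.32×10^-5 m = 3.3×10^-3 cm.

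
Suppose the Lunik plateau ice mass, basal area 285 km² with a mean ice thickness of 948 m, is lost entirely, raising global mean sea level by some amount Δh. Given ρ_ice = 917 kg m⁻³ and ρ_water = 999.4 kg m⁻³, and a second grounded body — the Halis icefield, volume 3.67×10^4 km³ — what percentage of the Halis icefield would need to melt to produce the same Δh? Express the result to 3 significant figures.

≈ 0.736 %

Equal sea-level rise means equal mass of meltwater, i.e. equal mass of ice lost.
Ice mass of Lunik: 2.478×10^14 kg; ice mass of Halis: 3.365×10^16 kg.
Fraction required = 2.478×10^14 / 3.365×10^16 = 7.36×10^-3 → 0.736 %.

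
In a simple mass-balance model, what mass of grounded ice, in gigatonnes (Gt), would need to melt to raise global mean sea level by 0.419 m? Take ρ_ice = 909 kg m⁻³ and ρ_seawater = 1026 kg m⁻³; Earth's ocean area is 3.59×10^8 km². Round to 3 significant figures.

≈ 1.54×10^5 Gt

Required water volume = Δh × A = 0.419 m × 3.59×10^14 m² = 1.504×10^14 m³.
ρ_w = 1026 kg m⁻³, so the mass of water = 1.504×10^14 m³ × 1026 kg m⁻³ = 1.543×10^17 kg = 1.54×10^5 Gt (and the same mass of ice, by conservation).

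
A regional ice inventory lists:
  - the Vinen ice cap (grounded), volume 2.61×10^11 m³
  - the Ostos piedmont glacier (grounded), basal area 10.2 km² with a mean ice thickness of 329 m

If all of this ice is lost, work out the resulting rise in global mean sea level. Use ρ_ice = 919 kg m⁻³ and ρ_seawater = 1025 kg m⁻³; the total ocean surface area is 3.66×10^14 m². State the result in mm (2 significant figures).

≈ 0.65 mm

Vinen: 2.61×10^11 m³ × (919/1025) = 2.340×10^11 m³ of water.
Ostos: ice volume = 10.2 km² × 329 m = 3.356 km³; 3.356 × (919/1025) = 3.009 km³ of water.
Total added water ≈ 2.370×10^11 m³ over 3.66×10^14 m² → Δh = 6.48×10^-4 m = 0.65 mm.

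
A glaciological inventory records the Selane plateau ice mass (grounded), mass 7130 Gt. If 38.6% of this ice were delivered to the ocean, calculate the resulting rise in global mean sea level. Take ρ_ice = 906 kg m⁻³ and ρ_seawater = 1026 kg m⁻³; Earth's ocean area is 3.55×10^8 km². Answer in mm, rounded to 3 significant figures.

≈ 7.56 mm

Selane: 0.386 × 7130 Gt = 2.752×10^15 kg; dividing by ρ_w = 1026 kg m⁻³ gives 2.682×10^12 m³ of water.
Spread over 3.55×10^14 m² of ocean, Δh = 2.682×10^12 / 3.55×10^14 = 7.56×10^-3 m = 7.56 mm.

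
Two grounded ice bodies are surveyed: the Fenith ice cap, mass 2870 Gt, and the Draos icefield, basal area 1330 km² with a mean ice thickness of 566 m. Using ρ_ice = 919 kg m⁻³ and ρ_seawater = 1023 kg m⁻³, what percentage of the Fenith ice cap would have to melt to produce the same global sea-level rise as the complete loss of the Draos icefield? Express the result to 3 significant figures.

Equal sea-level rise means equal mass of meltwater, i.e. equal mass of ice lost.
Ice mass of Draos: 6.918×10^14 kg; ice mass of Fenith: 2.870×10^15 kg.
Fraction required = 6.918×10^14 / 2.870×10^15 = 0.241 → 24.1 %.

≈ 24.1 %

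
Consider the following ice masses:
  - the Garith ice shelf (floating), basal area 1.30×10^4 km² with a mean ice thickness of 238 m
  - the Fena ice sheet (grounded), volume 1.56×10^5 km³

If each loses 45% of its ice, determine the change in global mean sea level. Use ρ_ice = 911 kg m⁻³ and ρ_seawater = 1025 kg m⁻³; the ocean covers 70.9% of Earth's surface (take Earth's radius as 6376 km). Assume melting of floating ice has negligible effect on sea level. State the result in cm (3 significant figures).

The Garith ice shelf is floating and already displaces its own weight of water, so its melt adds essentially nothing to sea level.
Fena: 0.45 × 1.56×10^5 km³ × (911/1025) = 6.239×10^4 km³ of water.
Total added water ≈ 6.239×10^13 m³ over 3.62×10^14 m² → Δh = 0.172 m = 17.2 cm.

≈ 17.2 cm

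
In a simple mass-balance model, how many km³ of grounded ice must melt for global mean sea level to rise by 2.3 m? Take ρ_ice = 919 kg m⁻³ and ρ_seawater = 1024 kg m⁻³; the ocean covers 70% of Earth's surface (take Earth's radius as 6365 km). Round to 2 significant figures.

Required water volume = Δh × A = 2.3 m × 3.56×10^14 m² = 8.197×10^14 m³ = 8.197×10^5 km³.
Ice volume = water volume × ρ_w/ρ_ice = 8.197×10^5 × 1024/919 = 9.1×10^5 km³.

≈ 9.1×10^5 km³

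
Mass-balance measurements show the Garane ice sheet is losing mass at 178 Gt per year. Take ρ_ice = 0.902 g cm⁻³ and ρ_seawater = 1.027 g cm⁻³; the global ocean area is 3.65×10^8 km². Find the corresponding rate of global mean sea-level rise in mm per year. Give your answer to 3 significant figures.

≈ 0.475 mm/yr

ρ_w = 1.027 g cm⁻³ = 1027 kg m⁻³. Annual water volume added = 178 Gt / ρ_w = 1.780×10^14 kg / 1027 kg m⁻³ = 1.733×10^11 m³.
Δh per year = 1.733×10^11 / 3.65×10^14 = 4.75×10^-4 m = 0.475 mm.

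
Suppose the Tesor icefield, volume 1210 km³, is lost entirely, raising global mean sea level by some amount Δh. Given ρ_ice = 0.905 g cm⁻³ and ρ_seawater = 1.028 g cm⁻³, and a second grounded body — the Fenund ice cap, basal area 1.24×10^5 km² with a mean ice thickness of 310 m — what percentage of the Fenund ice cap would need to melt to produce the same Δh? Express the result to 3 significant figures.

≈ 3.15 %

Equal sea-level rise means equal mass of meltwater, i.e. equal mass of ice lost.
Ice mass of Tesor: 1.095×10^15 kg; ice mass of Fenund: 3.479×10^16 kg.
Fraction required = 1.095×10^15 / 3.479×10^16 = 0.0315 → 3.15 %.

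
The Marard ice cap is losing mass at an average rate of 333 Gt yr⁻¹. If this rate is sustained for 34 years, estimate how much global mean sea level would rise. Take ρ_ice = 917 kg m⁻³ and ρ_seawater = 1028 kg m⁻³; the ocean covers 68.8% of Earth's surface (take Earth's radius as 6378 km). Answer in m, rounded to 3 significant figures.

≈ 0.0313 m

Total mass lost = 333 Gt/yr × 34 yr = 1.132×10^4 Gt = 1.132×10^16 kg.
ρ_w = 1028 kg m⁻³, so water volume = 1.132×10^16 / 1028 = 1.101×10^13 m³.
Δh = 1.101×10^13 / 3.52×10^14 = 0.0313 m.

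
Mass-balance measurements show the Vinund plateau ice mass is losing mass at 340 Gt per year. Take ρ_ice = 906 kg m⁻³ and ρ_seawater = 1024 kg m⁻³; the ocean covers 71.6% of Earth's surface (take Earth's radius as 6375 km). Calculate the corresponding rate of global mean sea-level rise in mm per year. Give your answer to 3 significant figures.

ρ_w = 1024 kg m⁻³. Annual water volume added = 340 Gt / ρ_w = 3.400×10^14 kg / 1024 kg m⁻³ = 3.320×10^11 m³.
Δh per year = 3.320×10^11 / 3.66×10^14 = 9.08×10^-4 m = 0.908 mm.

≈ 0.908 mm/yr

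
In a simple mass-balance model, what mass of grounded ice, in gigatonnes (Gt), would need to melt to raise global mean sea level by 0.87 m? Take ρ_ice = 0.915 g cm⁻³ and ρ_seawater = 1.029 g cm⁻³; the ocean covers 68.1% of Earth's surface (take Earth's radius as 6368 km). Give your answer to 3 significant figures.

≈ 3.11×10^5 Gt

Required water volume = Δh × A = 0.87 m × 3.47×10^14 m² = 3.019×10^14 m³.
ρ_w = 1.029 g cm⁻³ = 1029 kg m⁻³, so the mass of water = 3.019×10^14 m³ × 1029 kg m⁻³ = 3.107×10^17 kg = 3.11×10^5 Gt (and the same mass of ice, by conservation).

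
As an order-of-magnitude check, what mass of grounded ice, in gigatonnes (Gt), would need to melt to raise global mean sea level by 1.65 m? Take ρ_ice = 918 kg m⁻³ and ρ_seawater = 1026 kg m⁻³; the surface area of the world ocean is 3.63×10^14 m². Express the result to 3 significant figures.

≈ 6.15×10^5 Gt

Required water volume = Δh × A = 1.65 m × 3.63×10^14 m² = 5.990×10^14 m³.
ρ_w = 1026 kg m⁻³, so the mass of water = 5.990×10^14 m³ × 1026 kg m⁻³ = 6.145×10^17 kg = 6.15×10^5 Gt (and the same mass of ice, by conservation).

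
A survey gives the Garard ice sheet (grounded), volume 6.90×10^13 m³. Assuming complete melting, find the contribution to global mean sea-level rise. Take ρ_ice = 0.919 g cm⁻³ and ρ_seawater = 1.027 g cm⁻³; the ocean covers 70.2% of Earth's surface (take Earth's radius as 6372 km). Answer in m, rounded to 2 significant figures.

≈ 0.17 m

Garard: 6.90×10^13 m³ × (919/1027) = 6.174×10^13 m³ of water.
Spread over 3.58×10^14 m² of ocean, Δh = 6.174×10^13 / 3.58×10^14 = 0.172 m.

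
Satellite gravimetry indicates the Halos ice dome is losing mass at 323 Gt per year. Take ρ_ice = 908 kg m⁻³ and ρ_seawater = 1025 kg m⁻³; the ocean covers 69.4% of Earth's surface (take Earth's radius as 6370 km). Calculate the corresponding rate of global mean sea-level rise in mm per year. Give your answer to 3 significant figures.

ρ_w = 1025 kg m⁻³. Annual water volume added = 323 Gt / ρ_w = 3.230×10^14 kg / 1025 kg m⁻³ = 3.151×10^11 m³.
Δh per year = 3.151×10^11 / 3.54×10^14 = 8.90×10^-4 m = 0.890 mm.

≈ 0.890 mm/yr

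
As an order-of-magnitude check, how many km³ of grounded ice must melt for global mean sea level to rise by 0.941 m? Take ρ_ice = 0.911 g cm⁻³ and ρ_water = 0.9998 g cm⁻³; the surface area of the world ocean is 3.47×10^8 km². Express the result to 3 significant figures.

Required water volume = Δh × A = 0.941 m × 3.47×10^14 m² = 3.265×10^14 m³ = 3.265×10^5 km³.
Ice volume = water volume × ρ_w/ρ_ice = 3.265×10^5 × 999.8/911 = 3.58×10^5 km³.

≈ 3.58×10^5 km³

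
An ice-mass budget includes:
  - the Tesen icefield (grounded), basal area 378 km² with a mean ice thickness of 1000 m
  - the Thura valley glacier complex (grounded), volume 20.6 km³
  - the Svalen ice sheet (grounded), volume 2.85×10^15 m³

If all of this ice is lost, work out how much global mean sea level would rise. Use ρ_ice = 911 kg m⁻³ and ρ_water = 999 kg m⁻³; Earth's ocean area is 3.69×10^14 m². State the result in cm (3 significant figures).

≈ 704 cm

Tesen: ice volume = 378 km² × 1000 m = 378.0 km³; 378.0 × (911/999) = 344.7 km³ of water.
Thura: 20.6 km³ × (911/999) = 18.79 km³ of water.
Svalen: 2.85×10^15 m³ × (911/999) = 2.599×10^15 m³ of water.
Total added water ≈ 2.599×10^15 m³ over 3.69×10^14 m² → Δh = 7.04 m = 704 cm.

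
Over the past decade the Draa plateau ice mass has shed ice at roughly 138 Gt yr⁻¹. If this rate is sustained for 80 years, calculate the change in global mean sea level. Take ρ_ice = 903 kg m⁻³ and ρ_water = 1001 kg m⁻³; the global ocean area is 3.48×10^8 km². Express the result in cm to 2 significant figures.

Total mass lost = 138 Gt/yr × 80 yr = 1.104×10^4 Gt = 1.104×10^16 kg.
ρ_w = 1001 kg m⁻³, so water volume = 1.104×10^16 / 1001 = 1.103×10^13 m³.
Δh = 1.103×10^13 / 3.48×10^14 = 0.0317 m = 3.2 cm.

≈ 3.2 cm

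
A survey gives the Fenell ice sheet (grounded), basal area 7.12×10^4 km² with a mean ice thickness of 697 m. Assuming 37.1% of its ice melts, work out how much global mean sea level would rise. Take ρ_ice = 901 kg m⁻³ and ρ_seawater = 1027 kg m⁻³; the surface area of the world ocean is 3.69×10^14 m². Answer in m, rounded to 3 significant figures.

≈ 0.0438 m

Fenell: ice volume = 7.12×10^4 km² × 697 m = 4.963×10^4 km³; 0.371 × 4.963×10^4 × (901/1027) = 1.615×10^4 km³ of water.
Spread over 3.69×10^14 m² of ocean, Δh = 1.615×10^13 / 3.69×10^14 = 0.0438 m.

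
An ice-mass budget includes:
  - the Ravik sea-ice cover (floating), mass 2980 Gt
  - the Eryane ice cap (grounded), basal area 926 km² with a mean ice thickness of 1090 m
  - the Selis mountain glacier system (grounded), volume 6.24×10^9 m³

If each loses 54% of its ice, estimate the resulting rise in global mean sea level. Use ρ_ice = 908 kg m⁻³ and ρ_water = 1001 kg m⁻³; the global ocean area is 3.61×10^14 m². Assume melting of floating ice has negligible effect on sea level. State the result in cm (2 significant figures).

≈ 0.14 cm

The Ravik sea-ice cover is floating and already displaces its own weight of water, so its melt adds essentially nothing to sea level.
Eryane: ice volume = 926 km² × 1090 m = 1009 km³; 0.54 × 1009 × (908/1001) = 494.4 km³ of water.
Selis: 0.54 × 6.24×10^9 m³ × (908/1001) = 3.057×10^9 m³ of water.
Total added water ≈ 4.975×10^11 m³ over 3.61×10^14 m² → Δh = 1.38×10^-3 m = 0.14 cm.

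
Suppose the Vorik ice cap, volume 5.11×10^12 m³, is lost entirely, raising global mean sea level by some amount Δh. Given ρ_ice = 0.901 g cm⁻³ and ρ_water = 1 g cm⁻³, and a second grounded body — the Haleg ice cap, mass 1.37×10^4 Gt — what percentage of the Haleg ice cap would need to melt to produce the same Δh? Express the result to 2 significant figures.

Equal sea-level rise means equal mass of meltwater, i.e. equal mass of ice lost.
Ice mass of Vorik: 4.604×10^15 kg; ice mass of Haleg: 1.370×10^16 kg.
Fraction required = 4.604×10^15 / 1.370×10^16 = 0.336 → 34 %.

≈ 34 %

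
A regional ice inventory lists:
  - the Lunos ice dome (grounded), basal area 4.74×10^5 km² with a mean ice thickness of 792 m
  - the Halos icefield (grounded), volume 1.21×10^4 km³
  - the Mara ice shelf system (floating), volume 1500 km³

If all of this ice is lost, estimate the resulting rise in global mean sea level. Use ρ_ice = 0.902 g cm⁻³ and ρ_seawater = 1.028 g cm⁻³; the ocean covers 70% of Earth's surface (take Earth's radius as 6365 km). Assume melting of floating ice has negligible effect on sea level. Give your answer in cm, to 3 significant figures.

≈ 95.4 cm

Lunos: ice volume = 4.74×10^5 km² × 792 m = 3.754×10^5 km³; 3.754×10^5 × (902/1028) = 3.294×10^5 km³ of water.
Halos: 1.21×10^4 km³ × (902/1028) = 1.062×10^4 km³ of water.
The Mara ice shelf system is floating and already displaces its own weight of water, so its melt adds essentially nothing to sea level.
Total added water ≈ 3.400×10^14 m³ over 3.56×10^14 m² → Δh = 0.954 m = 95.4 cm.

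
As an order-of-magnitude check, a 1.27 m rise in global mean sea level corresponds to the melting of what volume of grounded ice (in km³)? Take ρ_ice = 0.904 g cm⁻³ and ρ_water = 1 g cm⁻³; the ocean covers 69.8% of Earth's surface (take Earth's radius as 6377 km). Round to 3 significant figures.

Required water volume = Δh × A = 1.27 m × 3.57×10^14 m² = 4.530×10^14 m³ = 4.530×10^5 km³.
Ice volume = water volume × ρ_w/ρ_ice = 4.530×10^5 × 1000/904 = 5.01×10^5 km³.

≈ 5.01×10^5 km³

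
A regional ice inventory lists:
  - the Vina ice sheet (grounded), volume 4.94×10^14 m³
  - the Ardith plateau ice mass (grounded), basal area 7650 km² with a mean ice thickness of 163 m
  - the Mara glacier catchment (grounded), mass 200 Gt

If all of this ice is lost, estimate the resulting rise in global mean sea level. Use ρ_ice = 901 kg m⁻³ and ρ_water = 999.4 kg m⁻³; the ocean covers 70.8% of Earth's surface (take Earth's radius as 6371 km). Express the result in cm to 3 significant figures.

Vina: 4.94×10^14 m³ × (901/999.4) = 4.454×10^14 m³ of water.
Ardith: ice volume = 7650 km² × 163 m = 1247 km³; 1247 × (901/999.4) = 1124 km³ of water.
Mara: 200 Gt = 2.000×10^14 kg; dividing by ρ_w = 999.4 kg m⁻³ gives 2.001×10^11 m³ of water.
Total added water ≈ 4.467×10^14 m³ over 3.61×10^14 m² → Δh = 1.24 m = 124 cm.

≈ 124 cm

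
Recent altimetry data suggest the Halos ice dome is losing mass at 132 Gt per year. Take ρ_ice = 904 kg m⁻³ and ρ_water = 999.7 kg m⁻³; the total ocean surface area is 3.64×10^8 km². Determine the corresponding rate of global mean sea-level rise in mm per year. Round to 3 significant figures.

≈ 0.363 mm/yr

ρ_w = 999.7 kg m⁻³. Annual water volume added = 132 Gt / ρ_w = 1.320×10^14 kg / 999.7 kg m⁻³ = 1.320×10^11 m³.
Δh per year = 1.320×10^11 / 3.64×10^14 = 3.63×10^-4 m = 0.363 mm.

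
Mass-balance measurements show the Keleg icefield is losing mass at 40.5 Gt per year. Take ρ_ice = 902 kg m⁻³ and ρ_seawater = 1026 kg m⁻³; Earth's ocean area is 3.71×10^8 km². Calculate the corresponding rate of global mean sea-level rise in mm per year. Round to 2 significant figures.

≈ 0.11 mm/yr

ρ_w = 1026 kg m⁻³. Annual water volume added = 40.5 Gt / ρ_w = 4.050×10^13 kg / 1026 kg m⁻³ = 3.947×10^10 m³.
Δh per year = 3.947×10^10 / 3.71×10^14 = 1.06×10^-4 m = 0.11 mm.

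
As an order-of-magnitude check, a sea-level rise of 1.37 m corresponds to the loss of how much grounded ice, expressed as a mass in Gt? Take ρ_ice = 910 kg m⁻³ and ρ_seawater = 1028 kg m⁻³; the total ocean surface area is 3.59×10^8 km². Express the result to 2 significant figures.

≈ 5.1×10^5 Gt

Required water volume = Δh × A = 1.37 m × 3.59×10^14 m² = 4.918×10^14 m³.
ρ_w = 1028 kg m⁻³, so the mass of water = 4.918×10^14 m³ × 1028 kg m⁻³ = 5.056×10^17 kg = 5.1×10^5 Gt (and the same mass of ice, by conservation).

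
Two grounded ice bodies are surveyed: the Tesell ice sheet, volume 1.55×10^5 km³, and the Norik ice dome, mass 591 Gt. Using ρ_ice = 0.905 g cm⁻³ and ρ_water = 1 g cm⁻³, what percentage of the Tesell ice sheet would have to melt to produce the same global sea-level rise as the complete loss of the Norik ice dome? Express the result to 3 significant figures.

Equal sea-level rise means equal mass of meltwater, i.e. equal mass of ice lost.
Ice mass of Norik: 5.910×10^14 kg; ice mass of Tesell: 1.403×10^17 kg.
Fraction required = 5.910×10^14 / 1.403×10^17 = 4.21×10^-3 → 0.421 %.

≈ 0.421 %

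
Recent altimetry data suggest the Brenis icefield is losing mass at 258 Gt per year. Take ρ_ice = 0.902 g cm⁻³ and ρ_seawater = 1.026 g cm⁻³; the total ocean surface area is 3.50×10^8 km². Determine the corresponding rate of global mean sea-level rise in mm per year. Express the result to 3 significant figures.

≈ 0.718 mm/yr

ρ_w = 1.026 g cm⁻³ = 1026 kg m⁻³. Annual water volume added = 258 Gt / ρ_w = 2.580×10^14 kg / 1026 kg m⁻³ = 2.515×10^11 m³.
Δh per year = 2.515×10^11 / 3.50×10^14 = 7.18×10^-4 m = 0.718 mm.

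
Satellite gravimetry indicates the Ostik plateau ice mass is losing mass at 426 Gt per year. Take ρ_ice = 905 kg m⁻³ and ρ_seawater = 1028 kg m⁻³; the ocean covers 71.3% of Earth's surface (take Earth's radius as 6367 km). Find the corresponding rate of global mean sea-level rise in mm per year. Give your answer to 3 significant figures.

ρ_w = 1028 kg m⁻³. Annual water volume added = 426 Gt / ρ_w = 4.260×10^14 kg / 1028 kg m⁻³ = 4.144×10^11 m³.
Δh per year = 4.144×10^11 / 3.63×10^14 = 1.14×10^-3 m = 1.14 mm.

≈ 1.14 mm/yr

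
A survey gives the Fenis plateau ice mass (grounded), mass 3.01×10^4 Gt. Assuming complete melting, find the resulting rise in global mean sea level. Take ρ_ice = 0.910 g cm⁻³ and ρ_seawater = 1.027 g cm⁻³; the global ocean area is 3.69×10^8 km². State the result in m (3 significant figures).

Fenis: 3.01×10^4 Gt = 3.010×10^16 kg; dividing by ρ_w = 1.027 g cm⁻³ = 1027 kg m⁻³ gives 2.931×10^13 m³ of water.
Spread over 3.69×10^14 m² of ocean, Δh = 2.931×10^13 / 3.69×10^14 = 0.0794 m.

≈ 0.0794 m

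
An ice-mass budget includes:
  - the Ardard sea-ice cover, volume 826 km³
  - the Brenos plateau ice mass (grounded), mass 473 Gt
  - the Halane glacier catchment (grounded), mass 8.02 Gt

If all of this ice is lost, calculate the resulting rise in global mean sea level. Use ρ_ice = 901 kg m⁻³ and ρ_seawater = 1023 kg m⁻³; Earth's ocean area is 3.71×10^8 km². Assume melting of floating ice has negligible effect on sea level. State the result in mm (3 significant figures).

≈ 1.27 mm

The Ardard sea-ice cover is floating and already displaces its own weight of water, so its melt adds essentially nothing to sea level.
Brenos: 473 Gt = 4.730×10^14 kg; dividing by ρ_w = 1023 kg m⁻³ gives 4.624×10^11 m³ of water.
Halane: 8.02 Gt = 8.020×10^12 kg; dividing by ρ_w = 1023 kg m⁻³ gives 7.840×10^9 m³ of water.
Total added water ≈ 4.702×10^11 m³ over 3.71×10^14 m² → Δh = 1.27×10^-3 m = 1.27 mm.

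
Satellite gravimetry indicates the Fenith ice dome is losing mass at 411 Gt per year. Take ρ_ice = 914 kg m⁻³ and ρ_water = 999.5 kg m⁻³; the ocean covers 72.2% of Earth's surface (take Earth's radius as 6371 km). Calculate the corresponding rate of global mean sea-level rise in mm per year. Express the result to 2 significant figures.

ρ_w = 999.5 kg m⁻³. Annual water volume added = 411 Gt / ρ_w = 4.110×10^14 kg / 999.5 kg m⁻³ = 4.112×10^11 m³.
Δh per year = 4.112×10^11 / 3.68×10^14 = 1.12×10^-3 m = 1.1 mm.

≈ 1.1 mm/yr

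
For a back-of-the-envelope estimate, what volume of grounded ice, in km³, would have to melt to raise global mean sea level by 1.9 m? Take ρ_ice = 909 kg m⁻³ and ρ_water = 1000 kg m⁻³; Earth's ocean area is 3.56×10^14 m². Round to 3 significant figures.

≈ 7.44×10^5 km³

Required water volume = Δh × A = 1.9 m × 3.56×10^14 m² = 6.764×10^14 m³ = 6.764×10^5 km³.
Ice volume = water volume × ρ_w/ρ_ice = 6.764×10^5 × 1000/909 = 7.44×10^5 km³.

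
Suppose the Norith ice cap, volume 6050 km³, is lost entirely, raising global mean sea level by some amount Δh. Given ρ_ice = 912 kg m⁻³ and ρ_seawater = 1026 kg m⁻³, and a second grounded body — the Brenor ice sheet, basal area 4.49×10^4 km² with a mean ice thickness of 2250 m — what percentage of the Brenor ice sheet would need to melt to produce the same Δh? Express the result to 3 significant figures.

Equal sea-level rise means equal mass of meltwater, i.e. equal mass of ice lost.
Ice mass of Norith: 5.518×10^15 kg; ice mass of Brenor: 9.213×10^16 kg.
Fraction required = 5.518×10^15 / 9.213×10^16 = 0.0599 → 5.99 %.

≈ 5.99 %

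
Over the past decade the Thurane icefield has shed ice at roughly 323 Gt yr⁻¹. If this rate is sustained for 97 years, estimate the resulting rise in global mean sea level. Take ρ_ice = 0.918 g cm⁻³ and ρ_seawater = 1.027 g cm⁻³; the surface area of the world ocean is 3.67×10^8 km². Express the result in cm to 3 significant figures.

Total mass lost = 323 Gt/yr × 97 yr = 3.133×10^4 Gt = 3.133×10^16 kg.
ρ_w = 1.027 g cm⁻³ = 1027 kg m⁻³, so water volume = 3.133×10^16 / 1027 = 3.051×10^13 m³.
Δh = 3.051×10^13 / 3.67×10^14 = 0.0831 m = 8.31 cm.

≈ 8.31 cm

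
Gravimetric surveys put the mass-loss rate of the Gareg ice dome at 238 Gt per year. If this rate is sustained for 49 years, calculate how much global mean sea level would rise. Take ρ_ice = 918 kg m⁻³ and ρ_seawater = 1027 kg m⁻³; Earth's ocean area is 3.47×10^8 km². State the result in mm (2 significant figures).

≈ 33 mm

Total mass lost = 238 Gt/yr × 49 yr = 1.166×10^4 Gt = 1.166×10^16 kg.
ρ_w = 1027 kg m⁻³, so water volume = 1.166×10^16 / 1027 = 1.136×10^13 m³.
Δh = 1.136×10^13 / 3.47×10^14 = 0.0327 m = 33 mm.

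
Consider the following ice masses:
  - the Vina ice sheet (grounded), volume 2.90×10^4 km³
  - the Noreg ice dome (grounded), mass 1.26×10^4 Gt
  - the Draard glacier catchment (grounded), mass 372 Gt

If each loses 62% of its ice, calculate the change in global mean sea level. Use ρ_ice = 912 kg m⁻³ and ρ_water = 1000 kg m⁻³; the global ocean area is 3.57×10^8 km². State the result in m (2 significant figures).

Vina: 0.62 × 2.90×10^4 km³ × (912/1000) = 1.640×10^4 km³ of water.
Noreg: 0.62 × 1.26×10^4 Gt = 7.812×10^15 kg; dividing by ρ_w = 1000 kg m⁻³ gives 7.812×10^12 m³ of water.
Draard: 0.62 × 372 Gt = 2.306×10^14 kg; dividing by ρ_w = 1000 kg m⁻³ gives 2.306×10^11 m³ of water.
Total added water ≈ 2.444×10^13 m³ over 3.57×10^14 m² → Δh = 0.0685 m.

≈ 0.068 m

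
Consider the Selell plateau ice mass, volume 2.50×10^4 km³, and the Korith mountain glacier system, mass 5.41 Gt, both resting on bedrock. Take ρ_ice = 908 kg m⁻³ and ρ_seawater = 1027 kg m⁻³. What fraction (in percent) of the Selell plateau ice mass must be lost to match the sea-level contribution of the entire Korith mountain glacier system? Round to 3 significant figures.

Equal sea-level rise means equal mass of meltwater, i.e. equal mass of ice lost.
Ice mass of Korith: 5.410×10^12 kg; ice mass of Selell: 2.270×10^16 kg.
Fraction required = 5.410×10^12 / 2.270×10^16 = 2.38×10^-4 → 0.0238 %.

≈ 0.0238 %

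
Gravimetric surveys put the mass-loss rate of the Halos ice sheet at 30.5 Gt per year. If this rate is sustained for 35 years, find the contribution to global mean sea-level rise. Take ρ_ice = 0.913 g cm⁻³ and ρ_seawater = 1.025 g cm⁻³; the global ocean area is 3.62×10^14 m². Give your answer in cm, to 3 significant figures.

Total mass lost = 30.5 Gt/yr × 35 yr = 1068 Gt = 1.068×10^15 kg.
ρ_w = 1.025 g cm⁻³ = 1025 kg m⁻³, so water volume = 1.068×10^15 / 1025 = 1.041×10^12 m³.
Δh = 1.041×10^12 / 3.62×10^14 = 2.88×10^-3 m = 0.288 cm.

≈ 0.288 cm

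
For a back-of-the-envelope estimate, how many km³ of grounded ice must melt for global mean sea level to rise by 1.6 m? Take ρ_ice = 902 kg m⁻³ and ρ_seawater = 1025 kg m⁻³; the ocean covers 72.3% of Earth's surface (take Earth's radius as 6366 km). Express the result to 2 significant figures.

Required water volume = Δh × A = 1.6 m × 3.68×10^14 m² = 5.891×10^14 m³ = 5.891×10^5 km³.
Ice volume = water volume × ρ_w/ρ_ice = 5.891×10^5 × 1025/902 = 6.7×10^5 km³.

≈ 6.7×10^5 km³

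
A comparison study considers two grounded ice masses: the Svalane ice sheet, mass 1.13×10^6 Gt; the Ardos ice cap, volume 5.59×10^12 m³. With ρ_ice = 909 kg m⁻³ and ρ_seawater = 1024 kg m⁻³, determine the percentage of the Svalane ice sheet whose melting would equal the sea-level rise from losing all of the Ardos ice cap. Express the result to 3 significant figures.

Equal sea-level rise means equal mass of meltwater, i.e. equal mass of ice lost.
Ice mass of Ardos: 5.081×10^15 kg; ice mass of Svalane: 1.130×10^18 kg.
Fraction required = 5.081×10^15 / 1.130×10^18 = 4.50×10^-3 → 0.450 %.

≈ 0.450 %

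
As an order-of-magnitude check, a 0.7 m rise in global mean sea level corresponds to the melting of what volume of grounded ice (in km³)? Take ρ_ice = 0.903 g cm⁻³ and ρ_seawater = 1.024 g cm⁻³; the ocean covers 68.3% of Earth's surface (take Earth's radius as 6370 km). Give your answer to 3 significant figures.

≈ 2.76×10^5 km³

Required water volume = Δh × A = 0.7 m × 3.48×10^14 m² = 2.438×10^14 m³ = 2.438×10^5 km³.
Ice volume = water volume × ρ_w/ρ_ice = 2.438×10^5 × 1024/903 = 2.76×10^5 km³.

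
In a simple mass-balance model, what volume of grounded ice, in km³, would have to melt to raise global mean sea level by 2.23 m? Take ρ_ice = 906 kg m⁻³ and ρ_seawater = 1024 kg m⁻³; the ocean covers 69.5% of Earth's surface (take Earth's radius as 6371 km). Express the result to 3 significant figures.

≈ 8.93×10^5 km³

Required water volume = Δh × A = 2.23 m × 3.54×10^14 m² = 7.905×10^14 m³ = 7.905×10^5 km³.
Ice volume = water volume × ρ_w/ρ_ice = 7.905×10^5 × 1024/906 = 8.93×10^5 km³.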